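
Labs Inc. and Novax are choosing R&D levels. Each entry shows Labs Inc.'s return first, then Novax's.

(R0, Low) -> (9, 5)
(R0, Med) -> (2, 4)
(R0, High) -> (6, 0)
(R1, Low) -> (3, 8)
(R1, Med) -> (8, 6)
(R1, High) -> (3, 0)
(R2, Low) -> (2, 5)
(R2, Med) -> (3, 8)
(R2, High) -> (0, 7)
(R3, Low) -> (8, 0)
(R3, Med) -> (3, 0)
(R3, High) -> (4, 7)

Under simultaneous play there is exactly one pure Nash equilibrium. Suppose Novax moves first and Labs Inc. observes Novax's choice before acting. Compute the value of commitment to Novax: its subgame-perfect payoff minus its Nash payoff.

Labs Inc. best-responds to each possible Novax move:
- Low: BR = R0, leader payoff 5.
- Med: BR = R1, leader payoff 6.
- High: BR = R0, leader payoff 0.
Among 5, 6, 0, the best is 6 at Med. Subgame-perfect outcome: (R1, Med) with payoffs (8, 6).
For the simultaneous game, intersect best replies.
Labs Inc.'s best replies: Low→R0; Med→R1; High→R0.
Novax's best replies: R0→Low; R1→Low; R2→Med; R3→High.
The unique mutual best reply is (R0, Low), giving (9, 5).
Novax's commitment gain: 6 − 5 = 1.

1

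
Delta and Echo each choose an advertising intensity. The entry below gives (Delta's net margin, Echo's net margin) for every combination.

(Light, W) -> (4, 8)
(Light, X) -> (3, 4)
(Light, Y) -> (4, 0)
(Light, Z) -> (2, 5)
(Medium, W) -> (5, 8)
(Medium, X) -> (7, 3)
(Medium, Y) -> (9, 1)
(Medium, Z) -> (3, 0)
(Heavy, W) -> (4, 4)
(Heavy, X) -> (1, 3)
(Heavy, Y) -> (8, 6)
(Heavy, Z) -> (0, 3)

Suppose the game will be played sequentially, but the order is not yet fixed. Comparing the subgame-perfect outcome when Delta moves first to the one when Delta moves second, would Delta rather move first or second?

If Delta leads: Echo's best replies are Light→W, Medium→W, Heavy→Y; Delta's induced payoffs 4, 5, 8; outcome (Heavy, Y), payoffs (8, 6).
If Echo leads: Delta's best replies are W→Medium, X→Medium, Y→Medium, Z→Medium; Echo's induced payoffs 8, 3, 1, 0; outcome (Medium, W), payoffs (5, 8).
Delta gets 8 moving first and 5 moving second, so Delta prefers to move first.

first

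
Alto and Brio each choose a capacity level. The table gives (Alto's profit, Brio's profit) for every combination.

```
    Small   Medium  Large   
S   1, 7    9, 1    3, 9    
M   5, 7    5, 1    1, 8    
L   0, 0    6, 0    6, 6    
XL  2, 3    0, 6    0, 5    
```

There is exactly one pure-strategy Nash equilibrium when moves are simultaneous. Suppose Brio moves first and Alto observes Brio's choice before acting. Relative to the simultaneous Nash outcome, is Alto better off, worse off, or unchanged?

worse off

Solve by backward induction (Brio leads).
- Small: BR = M, leader payoff 7.
- Medium: BR = S, leader payoff 1.
- Large: BR = L, leader payoff 6.
Among 7, 1, 6, the best is 7 at Small. Subgame-perfect outcome: (M, Small) with payoffs (5, 7).
For the simultaneous game, intersect best replies.
Alto's best replies: Small→M; Medium→S; Large→L.
Brio's best replies: S→Large; M→Large; L→Large; XL→Medium.
Only (L, Large) has each player best-responding; Nash payoffs (6, 6).
Alto earns 5 sequentially versus 6 at the Nash outcome: worse off.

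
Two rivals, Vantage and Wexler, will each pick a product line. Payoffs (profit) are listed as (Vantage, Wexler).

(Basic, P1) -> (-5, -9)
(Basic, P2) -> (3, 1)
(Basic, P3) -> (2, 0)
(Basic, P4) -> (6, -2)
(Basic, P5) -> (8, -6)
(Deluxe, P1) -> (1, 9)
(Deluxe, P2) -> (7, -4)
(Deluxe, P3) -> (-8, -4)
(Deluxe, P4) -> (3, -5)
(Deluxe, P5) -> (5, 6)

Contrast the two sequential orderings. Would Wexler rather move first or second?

first

If Vantage leads: Wexler's best replies are Basic→P2, Deluxe→P1; Vantage's induced payoffs 3, 1; outcome (Basic, P2), payoffs (3, 1).
If Wexler leads: Vantage's best replies are P1→Deluxe, P2→Deluxe, P3→Basic, P4→Basic, P5→Basic; Wexler's induced payoffs 9, -4, 0, -2, -6; outcome (Deluxe, P1), payoffs (1, 9).
Wexler gets 9 moving first and 1 moving second, so Wexler prefers to move first.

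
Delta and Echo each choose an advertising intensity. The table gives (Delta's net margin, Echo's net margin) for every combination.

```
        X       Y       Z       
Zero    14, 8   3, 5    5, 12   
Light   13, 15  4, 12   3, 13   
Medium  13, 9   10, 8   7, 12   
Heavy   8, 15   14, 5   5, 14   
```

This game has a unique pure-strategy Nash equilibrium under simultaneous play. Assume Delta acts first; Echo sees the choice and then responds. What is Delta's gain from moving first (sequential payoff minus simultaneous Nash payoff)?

Solve by backward induction (Delta leads).
- Zero → Echo plays Z (best of 8, 5, 12); Delta gets 5.
- Light → Echo plays X (best of 15, 12, 13); Delta gets 13.
- Medium → Echo plays Z (best of 9, 8, 12); Delta gets 7.
- Heavy → Echo plays X (best of 15, 5, 14); Delta gets 8.
Delta's induced payoffs are 5, 13, 7, 8, so Delta commits to Light. Subgame-perfect outcome: (Light, X) with payoffs (13, 15).
Under simultaneous play:
Delta's best replies: X→Zero; Y→Heavy; Z→Medium.
Echo's best replies: Zero→Z; Light→X; Medium→Z; Heavy→X.
The unique mutual best reply is (Medium, Z), giving (7, 12).
Delta's commitment gain: 13 − 7 = 6.

6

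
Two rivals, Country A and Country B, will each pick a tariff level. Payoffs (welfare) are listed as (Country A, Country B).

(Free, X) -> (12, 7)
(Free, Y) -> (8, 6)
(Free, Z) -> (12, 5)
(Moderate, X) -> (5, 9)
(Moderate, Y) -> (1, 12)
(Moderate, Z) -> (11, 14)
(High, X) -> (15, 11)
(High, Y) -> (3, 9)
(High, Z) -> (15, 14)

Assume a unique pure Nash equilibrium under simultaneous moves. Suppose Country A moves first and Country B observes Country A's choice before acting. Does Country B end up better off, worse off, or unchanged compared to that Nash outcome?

Backward induction with Country A moving first.
- Free: Country B compares 7, 6, 5 and picks X; Country A would get 12.
- Moderate: Country B compares 9, 12, 14 and picks Z; Country A would get 11.
- High: Country B compares 11, 9, 14 and picks Z; Country A would get 15.
Maximizing over 12, 11, 15, Country A chooses High. Subgame-perfect outcome: (High, Z) with payoffs (15, 14).
For the simultaneous game, intersect best replies.
Country A's best replies: X→High; Y→Free; Z→High.
Country B's best replies: Free→X; Moderate→Z; High→Z.
The unique mutual best reply is (High, Z), giving (15, 14).
Country B earns 14 sequentially versus 14 at the Nash outcome: unchanged.

unchanged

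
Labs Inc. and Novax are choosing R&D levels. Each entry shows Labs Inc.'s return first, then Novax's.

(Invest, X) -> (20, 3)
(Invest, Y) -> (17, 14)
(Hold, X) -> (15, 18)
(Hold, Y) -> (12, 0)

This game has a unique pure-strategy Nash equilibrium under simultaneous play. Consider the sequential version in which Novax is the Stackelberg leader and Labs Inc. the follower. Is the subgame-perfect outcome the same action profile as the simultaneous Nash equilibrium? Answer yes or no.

yes

Solve by backward induction (Novax leads).
- X → Labs Inc. plays Invest (best of 20, 15); Novax gets 3.
- Y → Labs Inc. plays Invest (best of 17, 12); Novax gets 14.
Among 3, 14, the best is 14 at Y. Subgame-perfect outcome: (Invest, Y) with payoffs (17, 14).
For the simultaneous game, intersect best replies.
Labs Inc.'s best replies: X→Invest; Y→Invest.
Novax's best replies: Invest→Y; Hold→X.
Only (Invest, Y) has each player best-responding; Nash payoffs (17, 14).
Sequential outcome (Invest, Y) coincides with the Nash profile (Invest, Y).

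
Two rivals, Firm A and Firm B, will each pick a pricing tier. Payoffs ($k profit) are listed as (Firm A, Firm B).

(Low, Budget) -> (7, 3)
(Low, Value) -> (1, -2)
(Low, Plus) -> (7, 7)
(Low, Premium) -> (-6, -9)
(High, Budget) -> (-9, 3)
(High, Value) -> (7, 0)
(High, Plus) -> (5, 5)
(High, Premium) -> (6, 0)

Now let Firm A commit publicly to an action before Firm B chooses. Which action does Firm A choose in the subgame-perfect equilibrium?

Firm B best-responds to each possible Firm A move:
- Low: Firm B compares 3, -2, 7, -9 and picks Plus; Firm A would get 7.
- High: Firm B compares 3, 0, 5, 0 and picks Plus; Firm A would get 5.
Among 7, 5, the best is 7 at Low. Subgame-perfect outcome: (Low, Plus) with payoffs (7, 7).

Low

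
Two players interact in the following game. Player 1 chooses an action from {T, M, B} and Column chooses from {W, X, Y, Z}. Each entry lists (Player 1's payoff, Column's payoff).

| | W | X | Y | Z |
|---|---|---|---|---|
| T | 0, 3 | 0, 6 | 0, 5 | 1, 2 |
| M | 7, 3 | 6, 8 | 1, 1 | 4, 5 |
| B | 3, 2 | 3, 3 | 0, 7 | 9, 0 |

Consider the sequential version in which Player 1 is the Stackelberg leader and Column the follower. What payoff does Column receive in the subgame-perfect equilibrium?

Work backward from Column's decision.
- T → Column plays X (best of 3, 6, 5, 2); Player 1 gets 0.
- M → Column plays X (best of 3, 8, 1, 5); Player 1 gets 6.
- B → Column plays Y (best of 2, 3, 7, 0); Player 1 gets 0.
Player 1's induced payoffs are 0, 6, 0, so Player 1 commits to M. Subgame-perfect outcome: (M, X) with payoffs (6, 8).

8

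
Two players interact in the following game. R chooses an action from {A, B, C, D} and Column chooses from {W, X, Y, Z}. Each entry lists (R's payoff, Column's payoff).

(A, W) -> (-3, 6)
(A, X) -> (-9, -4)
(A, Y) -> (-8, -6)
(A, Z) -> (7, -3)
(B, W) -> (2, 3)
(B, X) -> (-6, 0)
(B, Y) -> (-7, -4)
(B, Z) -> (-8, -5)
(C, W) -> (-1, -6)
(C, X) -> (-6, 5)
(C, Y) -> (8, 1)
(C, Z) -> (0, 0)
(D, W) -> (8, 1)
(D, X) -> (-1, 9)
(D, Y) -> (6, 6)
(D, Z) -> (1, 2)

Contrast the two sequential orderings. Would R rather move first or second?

If R leads: Column's best replies are A→W, B→W, C→X, D→X; R's induced payoffs -3, 2, -6, -1; outcome (B, W), payoffs (2, 3).
If Column leads: R's best replies are W→D, X→D, Y→C, Z→A; Column's induced payoffs 1, 9, 1, -3; outcome (D, X), payoffs (-1, 9).
R gets 2 moving first and -1 moving second, so R prefers to move first.

first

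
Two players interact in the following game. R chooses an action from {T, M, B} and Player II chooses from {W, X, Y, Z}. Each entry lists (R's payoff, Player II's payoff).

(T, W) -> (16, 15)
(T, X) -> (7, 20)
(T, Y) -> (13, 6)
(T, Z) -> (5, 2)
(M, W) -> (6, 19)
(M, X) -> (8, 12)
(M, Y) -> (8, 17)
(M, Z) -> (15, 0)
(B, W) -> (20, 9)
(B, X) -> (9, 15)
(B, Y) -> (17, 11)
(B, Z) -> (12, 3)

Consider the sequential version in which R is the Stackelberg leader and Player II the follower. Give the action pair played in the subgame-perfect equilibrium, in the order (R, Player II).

(B, X)

Work backward from Player II's decision.
- T → Player II plays X (best of 15, 20, 6, 2); R gets 7.
- M → Player II plays W (best of 19, 12, 17, 0); R gets 6.
- B → Player II plays X (best of 9, 15, 11, 3); R gets 9.
R's induced payoffs are 7, 6, 9, so R commits to B. Subgame-perfect outcome: (B, X) with payoffs (9, 15).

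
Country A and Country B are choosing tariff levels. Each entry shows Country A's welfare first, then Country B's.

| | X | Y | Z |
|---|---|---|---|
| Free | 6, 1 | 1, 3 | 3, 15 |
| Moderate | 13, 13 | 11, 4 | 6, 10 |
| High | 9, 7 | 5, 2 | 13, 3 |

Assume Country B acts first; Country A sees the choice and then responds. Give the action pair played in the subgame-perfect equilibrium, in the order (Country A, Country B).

(Moderate, X)

Solve by backward induction (Country B leads).
- X: Country A compares 6, 13, 9 and picks Moderate; Country B would get 13.
- Y: Country A compares 1, 11, 5 and picks Moderate; Country B would get 4.
- Z: Country A compares 3, 6, 13 and picks High; Country B would get 3.
Among 13, 4, 3, the best is 13 at X. Subgame-perfect outcome: (Moderate, X) with payoffs (13, 13).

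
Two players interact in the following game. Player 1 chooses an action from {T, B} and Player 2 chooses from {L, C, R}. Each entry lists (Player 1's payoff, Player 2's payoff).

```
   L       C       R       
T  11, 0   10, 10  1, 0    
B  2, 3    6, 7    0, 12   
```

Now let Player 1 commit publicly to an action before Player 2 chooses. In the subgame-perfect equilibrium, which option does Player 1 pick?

Work backward from Player 2's decision.
- T → Player 2 plays C (best of 0, 10, 0); Player 1 gets 10.
- B → Player 2 plays R (best of 3, 7, 12); Player 1 gets 0.
Maximizing over 10, 0, Player 1 chooses T. Subgame-perfect outcome: (T, C) with payoffs (10, 10).

T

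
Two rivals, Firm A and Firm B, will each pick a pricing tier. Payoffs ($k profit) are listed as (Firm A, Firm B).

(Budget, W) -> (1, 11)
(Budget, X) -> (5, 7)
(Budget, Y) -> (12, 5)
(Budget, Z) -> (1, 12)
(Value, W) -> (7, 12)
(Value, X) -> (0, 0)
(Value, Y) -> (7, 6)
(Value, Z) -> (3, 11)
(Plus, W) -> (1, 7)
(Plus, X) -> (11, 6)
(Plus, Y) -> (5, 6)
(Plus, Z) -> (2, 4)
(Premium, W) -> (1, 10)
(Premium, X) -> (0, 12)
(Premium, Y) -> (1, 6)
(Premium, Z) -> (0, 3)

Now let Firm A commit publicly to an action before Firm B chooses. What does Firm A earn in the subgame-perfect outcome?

Firm B best-responds to each possible Firm A move:
- Budget: Firm B compares 11, 7, 5, 12 and picks Z; Firm A would get 1.
- Value: Firm B compares 12, 0, 6, 11 and picks W; Firm A would get 7.
- Plus: Firm B compares 7, 6, 6, 4 and picks W; Firm A would get 1.
- Premium: Firm B compares 10, 12, 6, 3 and picks X; Firm A would get 0.
Maximizing over 1, 7, 1, 0, Firm A chooses Value. Subgame-perfect outcome: (Value, W) with payoffs (7, 12).

7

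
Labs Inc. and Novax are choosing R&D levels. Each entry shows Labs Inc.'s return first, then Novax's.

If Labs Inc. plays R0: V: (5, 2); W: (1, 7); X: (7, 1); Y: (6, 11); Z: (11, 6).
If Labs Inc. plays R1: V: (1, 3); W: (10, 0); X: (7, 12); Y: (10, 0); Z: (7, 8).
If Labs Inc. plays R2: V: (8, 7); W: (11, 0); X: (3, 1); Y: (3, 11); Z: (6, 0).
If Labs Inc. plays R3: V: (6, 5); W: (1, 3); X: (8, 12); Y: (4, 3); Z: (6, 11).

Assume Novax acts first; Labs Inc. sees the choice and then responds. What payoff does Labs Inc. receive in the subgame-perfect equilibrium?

8

Work backward from Labs Inc.'s decision.
- V: Labs Inc. compares 5, 1, 8, 6 and picks R2; Novax would get 7.
- W: Labs Inc. compares 1, 10, 11, 1 and picks R2; Novax would get 0.
- X: Labs Inc. compares 7, 7, 3, 8 and picks R3; Novax would get 12.
- Y: Labs Inc. compares 6, 10, 3, 4 and picks R1; Novax would get 0.
- Z: Labs Inc. compares 11, 7, 6, 6 and picks R0; Novax would get 6.
Among 7, 0, 12, 0, 6, the best is 12 at X. Subgame-perfect outcome: (R3, X) with payoffs (8, 12).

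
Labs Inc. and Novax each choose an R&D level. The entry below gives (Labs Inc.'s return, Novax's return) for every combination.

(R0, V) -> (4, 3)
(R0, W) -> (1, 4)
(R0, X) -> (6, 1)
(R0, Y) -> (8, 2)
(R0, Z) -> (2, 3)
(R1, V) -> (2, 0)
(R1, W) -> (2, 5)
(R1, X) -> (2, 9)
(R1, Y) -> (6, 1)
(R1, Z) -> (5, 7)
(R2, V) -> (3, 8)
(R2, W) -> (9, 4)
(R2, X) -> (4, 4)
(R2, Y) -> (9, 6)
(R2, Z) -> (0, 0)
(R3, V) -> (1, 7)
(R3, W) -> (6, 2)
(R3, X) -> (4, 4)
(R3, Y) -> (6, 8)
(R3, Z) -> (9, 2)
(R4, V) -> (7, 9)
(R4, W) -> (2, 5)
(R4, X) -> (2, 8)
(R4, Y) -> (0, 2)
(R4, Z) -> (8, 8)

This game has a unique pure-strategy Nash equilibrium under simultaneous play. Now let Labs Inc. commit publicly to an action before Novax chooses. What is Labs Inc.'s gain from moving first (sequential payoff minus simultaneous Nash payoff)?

0

Backward induction with Labs Inc. moving first.
- R0: Novax compares 3, 4, 1, 2, 3 and picks W; Labs Inc. would get 1.
- R1: Novax compares 0, 5, 9, 1, 7 and picks X; Labs Inc. would get 2.
- R2: Novax compares 8, 4, 4, 6, 0 and picks V; Labs Inc. would get 3.
- R3: Novax compares 7, 2, 4, 8, 2 and picks Y; Labs Inc. would get 6.
- R4: Novax compares 9, 5, 8, 2, 8 and picks V; Labs Inc. would get 7.
Maximizing over 1, 2, 3, 6, 7, Labs Inc. chooses R4. Subgame-perfect outcome: (R4, V) with payoffs (7, 9).
For the simultaneous game, intersect best replies.
Labs Inc.'s best replies: V→R4; W→R2; X→R0; Y→R2; Z→R3.
Novax's best replies: R0→W; R1→X; R2→V; R3→Y; R4→V.
Only (R4, V) has each player best-responding; Nash payoffs (7, 9).
Labs Inc.'s commitment gain: 7 − 7 = 0.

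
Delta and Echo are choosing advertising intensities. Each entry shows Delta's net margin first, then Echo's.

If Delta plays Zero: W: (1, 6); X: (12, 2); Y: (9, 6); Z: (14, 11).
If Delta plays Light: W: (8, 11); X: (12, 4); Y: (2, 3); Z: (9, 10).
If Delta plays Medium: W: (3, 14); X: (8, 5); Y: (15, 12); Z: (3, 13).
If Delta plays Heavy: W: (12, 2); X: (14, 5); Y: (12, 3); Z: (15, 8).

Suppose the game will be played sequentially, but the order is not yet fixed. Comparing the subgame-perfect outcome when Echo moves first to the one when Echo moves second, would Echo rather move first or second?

If Delta leads: Echo's best replies are Zero→Z, Light→W, Medium→W, Heavy→Z; Delta's induced payoffs 14, 8, 3, 15; outcome (Heavy, Z), payoffs (15, 8).
If Echo leads: Delta's best replies are W→Heavy, X→Heavy, Y→Medium, Z→Heavy; Echo's induced payoffs 2, 5, 12, 8; outcome (Medium, Y), payoffs (15, 12).
Echo gets 12 moving first and 8 moving second, so Echo prefers to move first.

first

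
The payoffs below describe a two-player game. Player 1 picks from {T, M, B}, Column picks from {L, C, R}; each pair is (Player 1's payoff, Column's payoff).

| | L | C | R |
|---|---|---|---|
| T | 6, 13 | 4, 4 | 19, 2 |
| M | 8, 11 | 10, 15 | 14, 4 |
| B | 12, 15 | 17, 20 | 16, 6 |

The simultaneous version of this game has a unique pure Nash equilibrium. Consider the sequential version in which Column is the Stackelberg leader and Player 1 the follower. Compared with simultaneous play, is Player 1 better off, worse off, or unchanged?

Solve by backward induction (Column leads).
- L: BR = B, leader payoff 15.
- C: BR = B, leader payoff 20.
- R: BR = T, leader payoff 2.
Maximizing over 15, 20, 2, Column chooses C. Subgame-perfect outcome: (B, C) with payoffs (17, 20).
Under simultaneous play:
Player 1's best replies: L→B; C→B; R→T.
Column's best replies: T→L; M→C; B→C.
Only (B, C) has each player best-responding; Nash payoffs (17, 20).
Player 1 earns 17 sequentially versus 17 at the Nash outcome: unchanged.

unchanged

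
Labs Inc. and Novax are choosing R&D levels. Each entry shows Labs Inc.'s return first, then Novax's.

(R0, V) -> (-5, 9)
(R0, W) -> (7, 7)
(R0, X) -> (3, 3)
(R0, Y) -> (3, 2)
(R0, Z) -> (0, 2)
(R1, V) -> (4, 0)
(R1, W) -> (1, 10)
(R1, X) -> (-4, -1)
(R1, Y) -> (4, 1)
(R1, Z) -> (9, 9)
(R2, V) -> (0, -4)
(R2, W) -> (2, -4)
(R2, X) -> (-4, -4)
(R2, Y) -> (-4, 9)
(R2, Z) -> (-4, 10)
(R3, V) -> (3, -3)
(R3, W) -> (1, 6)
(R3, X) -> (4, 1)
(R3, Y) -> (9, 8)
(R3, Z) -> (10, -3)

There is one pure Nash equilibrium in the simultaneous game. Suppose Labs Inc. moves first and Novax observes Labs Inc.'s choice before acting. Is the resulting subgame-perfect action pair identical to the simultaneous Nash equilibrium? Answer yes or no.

Backward induction with Labs Inc. moving first.
- R0: BR = V, leader payoff -5.
- R1: BR = W, leader payoff 1.
- R2: BR = Z, leader payoff -4.
- R3: BR = Y, leader payoff 9.
Maximizing over -5, 1, -4, 9, Labs Inc. chooses R3. Subgame-perfect outcome: (R3, Y) with payoffs (9, 8).
Under simultaneous play:
Labs Inc.'s best replies: V→R1; W→R0; X→R3; Y→R3; Z→R3.
Novax's best replies: R0→V; R1→W; R2→Z; R3→Y.
Only (R3, Y) has each player best-responding; Nash payoffs (9, 8).
Sequential outcome (R3, Y) coincides with the Nash profile (R3, Y).

yes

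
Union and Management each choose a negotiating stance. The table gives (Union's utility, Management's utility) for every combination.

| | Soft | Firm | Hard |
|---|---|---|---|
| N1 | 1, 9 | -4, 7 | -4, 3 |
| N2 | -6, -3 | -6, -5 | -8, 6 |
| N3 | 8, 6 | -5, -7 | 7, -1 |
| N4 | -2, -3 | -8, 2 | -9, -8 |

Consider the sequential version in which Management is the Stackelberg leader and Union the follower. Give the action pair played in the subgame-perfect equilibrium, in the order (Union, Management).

Backward induction with Management moving first.
- Soft: Union compares 1, -6, 8, -2 and picks N3; Management would get 6.
- Firm: Union compares -4, -6, -5, -8 and picks N1; Management would get 7.
- Hard: Union compares -4, -8, 7, -9 and picks N3; Management would get -1.
Among 6, 7, -1, the best is 7 at Firm. Subgame-perfect outcome: (N1, Firm) with payoffs (-4, 7).

(N1, Firm)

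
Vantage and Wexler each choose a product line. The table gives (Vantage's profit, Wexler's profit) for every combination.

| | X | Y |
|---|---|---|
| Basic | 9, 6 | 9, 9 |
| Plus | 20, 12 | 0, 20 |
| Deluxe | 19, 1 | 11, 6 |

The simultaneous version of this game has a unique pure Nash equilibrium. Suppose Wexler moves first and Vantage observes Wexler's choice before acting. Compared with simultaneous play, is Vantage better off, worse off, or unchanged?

Solve by backward induction (Wexler leads).
- X → Vantage plays Plus (best of 9, 20, 19); Wexler gets 12.
- Y → Vantage plays Deluxe (best of 9, 0, 11); Wexler gets 6.
Among 12, 6, the best is 12 at X. Subgame-perfect outcome: (Plus, X) with payoffs (20, 12).
For the simultaneous game, intersect best replies.
Vantage's best replies: X→Plus; Y→Deluxe.
Wexler's best replies: Basic→Y; Plus→Y; Deluxe→Y.
Only (Deluxe, Y) has each player best-responding; Nash payoffs (11, 6).
Vantage earns 20 sequentially versus 11 at the Nash outcome: better off.

better off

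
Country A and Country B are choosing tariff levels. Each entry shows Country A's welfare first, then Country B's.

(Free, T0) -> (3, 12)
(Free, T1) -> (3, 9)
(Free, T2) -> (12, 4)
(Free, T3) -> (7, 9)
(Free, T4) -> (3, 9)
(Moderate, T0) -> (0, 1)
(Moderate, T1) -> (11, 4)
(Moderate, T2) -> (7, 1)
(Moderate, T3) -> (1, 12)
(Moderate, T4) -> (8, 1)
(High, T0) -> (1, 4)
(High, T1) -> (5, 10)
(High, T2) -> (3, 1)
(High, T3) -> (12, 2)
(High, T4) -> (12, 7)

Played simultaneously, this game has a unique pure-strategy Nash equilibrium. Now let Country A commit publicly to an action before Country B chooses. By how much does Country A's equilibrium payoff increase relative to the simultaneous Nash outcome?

Backward induction with Country A moving first.
- Free → Country B plays T0 (best of 12, 9, 4, 9, 9); Country A gets 3.
- Moderate → Country B plays T3 (best of 1, 4, 1, 12, 1); Country A gets 1.
- High → Country B plays T1 (best of 4, 10, 1, 2, 7); Country A gets 5.
Country A's induced payoffs are 3, 1, 5, so Country A commits to High. Subgame-perfect outcome: (High, T1) with payoffs (5, 10).
Under simultaneous play:
Country A's best replies: T0→Free; T1→Moderate; T2→Free; T3→High; T4→High.
Country B's best replies: Free→T0; Moderate→T3; High→T1.
Only (Free, T0) has each player best-responding; Nash payoffs (3, 12).
Country A's commitment gain: 5 − 3 = 2.

2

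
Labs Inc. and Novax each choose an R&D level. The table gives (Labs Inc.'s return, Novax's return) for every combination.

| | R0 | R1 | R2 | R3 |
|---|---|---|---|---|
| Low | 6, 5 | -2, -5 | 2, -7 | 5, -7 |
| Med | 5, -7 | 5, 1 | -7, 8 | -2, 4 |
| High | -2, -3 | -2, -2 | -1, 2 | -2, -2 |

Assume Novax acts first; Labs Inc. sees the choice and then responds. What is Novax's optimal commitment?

R0

Work backward from Labs Inc.'s decision.
- R0: BR = Low, leader payoff 5.
- R1: BR = Med, leader payoff 1.
- R2: BR = Low, leader payoff -7.
- R3: BR = Low, leader payoff -7.
Novax's induced payoffs are 5, 1, -7, -7, so Novax commits to R0. Subgame-perfect outcome: (Low, R0) with payoffs (6, 5).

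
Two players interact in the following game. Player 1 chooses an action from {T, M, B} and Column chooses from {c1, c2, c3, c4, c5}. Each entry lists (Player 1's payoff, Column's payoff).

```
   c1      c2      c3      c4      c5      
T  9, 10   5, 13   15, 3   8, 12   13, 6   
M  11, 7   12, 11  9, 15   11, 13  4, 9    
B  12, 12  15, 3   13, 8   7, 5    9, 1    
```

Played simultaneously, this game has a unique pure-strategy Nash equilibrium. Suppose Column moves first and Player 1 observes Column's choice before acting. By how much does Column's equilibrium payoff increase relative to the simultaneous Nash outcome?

1

Work backward from Player 1's decision.
- c1: Player 1 compares 9, 11, 12 and picks B; Column would get 12.
- c2: Player 1 compares 5, 12, 15 and picks B; Column would get 3.
- c3: Player 1 compares 15, 9, 13 and picks T; Column would get 3.
- c4: Player 1 compares 8, 11, 7 and picks M; Column would get 13.
- c5: Player 1 compares 13, 4, 9 and picks T; Column would get 6.
Column's induced payoffs are 12, 3, 3, 13, 6, so Column commits to c4. Subgame-perfect outcome: (M, c4) with payoffs (11, 13).
Under simultaneous play:
Player 1's best replies: c1→B; c2→B; c3→T; c4→M; c5→T.
Column's best replies: T→c2; M→c3; B→c1.
Only (B, c1) has each player best-responding; Nash payoffs (12, 12).
Column's commitment gain: 13 − 12 = 1.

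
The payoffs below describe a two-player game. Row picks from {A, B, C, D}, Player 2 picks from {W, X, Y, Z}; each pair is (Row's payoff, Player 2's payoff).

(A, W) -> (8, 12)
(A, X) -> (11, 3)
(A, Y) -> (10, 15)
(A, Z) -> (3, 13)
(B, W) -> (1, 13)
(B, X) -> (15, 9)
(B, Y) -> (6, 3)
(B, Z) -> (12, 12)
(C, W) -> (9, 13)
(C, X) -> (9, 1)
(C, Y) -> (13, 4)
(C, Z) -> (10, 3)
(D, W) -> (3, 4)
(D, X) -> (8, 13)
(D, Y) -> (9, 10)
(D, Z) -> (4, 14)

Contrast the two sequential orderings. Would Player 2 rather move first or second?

If Row leads: Player 2's best replies are A→Y, B→W, C→W, D→Z; Row's induced payoffs 10, 1, 9, 4; outcome (A, Y), payoffs (10, 15).
If Player 2 leads: Row's best replies are W→C, X→B, Y→C, Z→B; Player 2's induced payoffs 13, 9, 4, 12; outcome (C, W), payoffs (9, 13).
Player 2 gets 13 moving first and 15 moving second, so Player 2 prefers to move second.

second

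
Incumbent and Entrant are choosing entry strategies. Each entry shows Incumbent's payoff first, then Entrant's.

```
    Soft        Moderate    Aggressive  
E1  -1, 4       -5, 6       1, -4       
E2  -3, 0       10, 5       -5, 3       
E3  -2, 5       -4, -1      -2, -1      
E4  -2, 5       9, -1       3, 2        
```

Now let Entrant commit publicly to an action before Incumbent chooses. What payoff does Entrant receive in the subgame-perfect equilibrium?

Solve by backward induction (Entrant leads).
- Soft: Incumbent compares -1, -3, -2, -2 and picks E1; Entrant would get 4.
- Moderate: Incumbent compares -5, 10, -4, 9 and picks E2; Entrant would get 5.
- Aggressive: Incumbent compares 1, -5, -2, 3 and picks E4; Entrant would get 2.
Entrant's induced payoffs are 4, 5, 2, so Entrant commits to Moderate. Subgame-perfect outcome: (E2, Moderate) with payoffs (10, 5).

5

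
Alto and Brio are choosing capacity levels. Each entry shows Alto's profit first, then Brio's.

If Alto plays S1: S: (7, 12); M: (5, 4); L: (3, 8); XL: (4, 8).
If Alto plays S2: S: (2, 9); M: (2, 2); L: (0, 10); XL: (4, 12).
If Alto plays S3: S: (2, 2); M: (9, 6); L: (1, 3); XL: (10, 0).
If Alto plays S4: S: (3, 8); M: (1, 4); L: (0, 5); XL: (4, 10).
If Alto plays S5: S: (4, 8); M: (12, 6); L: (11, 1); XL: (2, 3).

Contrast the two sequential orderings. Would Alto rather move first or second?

If Alto leads: Brio's best replies are S1→S, S2→XL, S3→M, S4→XL, S5→S; Alto's induced payoffs 7, 4, 9, 4, 4; outcome (S3, M), payoffs (9, 6).
If Brio leads: Alto's best replies are S→S1, M→S5, L→S5, XL→S3; Brio's induced payoffs 12, 6, 1, 0; outcome (S1, S), payoffs (7, 12).
Alto gets 9 moving first and 7 moving second, so Alto prefers to move first.

first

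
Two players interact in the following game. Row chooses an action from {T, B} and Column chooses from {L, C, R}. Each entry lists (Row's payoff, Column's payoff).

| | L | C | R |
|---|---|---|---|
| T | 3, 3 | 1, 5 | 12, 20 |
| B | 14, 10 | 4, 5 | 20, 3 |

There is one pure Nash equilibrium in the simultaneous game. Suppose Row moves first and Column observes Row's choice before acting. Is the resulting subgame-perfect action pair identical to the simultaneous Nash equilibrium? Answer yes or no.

Backward induction with Row moving first.
- T: BR = R, leader payoff 12.
- B: BR = L, leader payoff 14.
Maximizing over 12, 14, Row chooses B. Subgame-perfect outcome: (B, L) with payoffs (14, 10).
For the simultaneous game, intersect best replies.
Row's best replies: L→B; C→B; R→B.
Column's best replies: T→R; B→L.
Only (B, L) has each player best-responding; Nash payoffs (14, 10).
Sequential outcome (B, L) coincides with the Nash profile (B, L).

yes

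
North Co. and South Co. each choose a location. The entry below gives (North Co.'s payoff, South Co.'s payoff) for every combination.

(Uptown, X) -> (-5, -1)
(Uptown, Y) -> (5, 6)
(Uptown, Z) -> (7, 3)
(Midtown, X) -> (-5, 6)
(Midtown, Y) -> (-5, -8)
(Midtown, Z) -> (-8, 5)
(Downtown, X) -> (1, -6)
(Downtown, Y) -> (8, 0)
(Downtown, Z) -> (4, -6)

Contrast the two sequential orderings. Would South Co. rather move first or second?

If North Co. leads: South Co.'s best replies are Uptown→Y, Midtown→X, Downtown→Y; North Co.'s induced payoffs 5, -5, 8; outcome (Downtown, Y), payoffs (8, 0).
If South Co. leads: North Co.'s best replies are X→Downtown, Y→Downtown, Z→Uptown; South Co.'s induced payoffs -6, 0, 3; outcome (Uptown, Z), payoffs (7, 3).
South Co. gets 3 moving first and 0 moving second, so South Co. prefers to move first.

first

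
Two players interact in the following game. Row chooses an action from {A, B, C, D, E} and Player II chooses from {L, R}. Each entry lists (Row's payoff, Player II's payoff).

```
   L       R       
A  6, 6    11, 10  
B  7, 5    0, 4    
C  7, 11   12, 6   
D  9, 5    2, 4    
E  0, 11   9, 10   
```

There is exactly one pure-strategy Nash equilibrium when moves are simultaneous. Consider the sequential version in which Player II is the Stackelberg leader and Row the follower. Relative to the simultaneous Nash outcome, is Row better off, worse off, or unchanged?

better off

Row best-responds to each possible Player II move:
- L: Row compares 6, 7, 7, 9, 0 and picks D; Player II would get 5.
- R: Row compares 11, 0, 12, 2, 9 and picks C; Player II would get 6.
Among 5, 6, the best is 6 at R. Subgame-perfect outcome: (C, R) with payoffs (12, 6).
Under simultaneous play:
Row's best replies: L→D; R→C.
Player II's best replies: A→R; B→L; C→L; D→L; E→L.
The unique mutual best reply is (D, L), giving (9, 5).
Row earns 12 sequentially versus 9 at the Nash outcome: better off.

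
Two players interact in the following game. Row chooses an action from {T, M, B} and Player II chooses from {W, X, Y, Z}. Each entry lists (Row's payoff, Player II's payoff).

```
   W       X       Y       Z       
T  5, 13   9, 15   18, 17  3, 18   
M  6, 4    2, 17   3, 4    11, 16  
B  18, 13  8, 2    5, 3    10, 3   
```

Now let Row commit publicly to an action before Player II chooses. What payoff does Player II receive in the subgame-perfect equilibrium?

Solve by backward induction (Row leads).
- T: BR = Z, leader payoff 3.
- M: BR = X, leader payoff 2.
- B: BR = W, leader payoff 18.
Among 3, 2, 18, the best is 18 at B. Subgame-perfect outcome: (B, W) with payoffs (18, 13).

13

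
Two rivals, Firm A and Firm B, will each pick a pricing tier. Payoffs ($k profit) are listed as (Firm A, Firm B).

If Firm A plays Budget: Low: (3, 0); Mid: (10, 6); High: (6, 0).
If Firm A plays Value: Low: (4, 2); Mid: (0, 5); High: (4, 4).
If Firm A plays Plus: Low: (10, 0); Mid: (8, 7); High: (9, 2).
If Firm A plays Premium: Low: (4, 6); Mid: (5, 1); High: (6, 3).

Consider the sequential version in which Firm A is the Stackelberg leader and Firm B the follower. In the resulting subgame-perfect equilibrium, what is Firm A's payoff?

Firm B best-responds to each possible Firm A move:
- Budget → Firm B plays Mid (best of 0, 6, 0); Firm A gets 10.
- Value → Firm B plays Mid (best of 2, 5, 4); Firm A gets 0.
- Plus → Firm B plays Mid (best of 0, 7, 2); Firm A gets 8.
- Premium → Firm B plays Low (best of 6, 1, 3); Firm A gets 4.
Among 10, 0, 8, 4, the best is 10 at Budget. Subgame-perfect outcome: (Budget, Mid) with payoffs (10, 6).

10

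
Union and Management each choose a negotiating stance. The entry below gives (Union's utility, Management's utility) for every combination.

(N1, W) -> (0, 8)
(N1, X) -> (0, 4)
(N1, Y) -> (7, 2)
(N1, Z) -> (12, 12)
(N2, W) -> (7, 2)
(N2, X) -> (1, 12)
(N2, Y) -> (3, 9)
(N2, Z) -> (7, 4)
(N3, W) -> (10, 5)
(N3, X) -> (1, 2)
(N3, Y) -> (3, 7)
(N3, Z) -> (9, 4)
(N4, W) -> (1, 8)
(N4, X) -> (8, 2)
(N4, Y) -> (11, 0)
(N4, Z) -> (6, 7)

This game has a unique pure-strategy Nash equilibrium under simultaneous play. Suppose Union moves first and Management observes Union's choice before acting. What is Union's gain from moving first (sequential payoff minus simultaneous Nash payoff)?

Work backward from Management's decision.
- N1: BR = Z, leader payoff 12.
- N2: BR = X, leader payoff 1.
- N3: BR = Y, leader payoff 3.
- N4: BR = W, leader payoff 1.
Maximizing over 12, 1, 3, 1, Union chooses N1. Subgame-perfect outcome: (N1, Z) with payoffs (12, 12).
Under simultaneous play:
Union's best replies: W→N3; X→N4; Y→N4; Z→N1.
Management's best replies: N1→Z; N2→X; N3→Y; N4→W.
The unique mutual best reply is (N1, Z), giving (12, 12).
Union's commitment gain: 12 − 12 = 0.

0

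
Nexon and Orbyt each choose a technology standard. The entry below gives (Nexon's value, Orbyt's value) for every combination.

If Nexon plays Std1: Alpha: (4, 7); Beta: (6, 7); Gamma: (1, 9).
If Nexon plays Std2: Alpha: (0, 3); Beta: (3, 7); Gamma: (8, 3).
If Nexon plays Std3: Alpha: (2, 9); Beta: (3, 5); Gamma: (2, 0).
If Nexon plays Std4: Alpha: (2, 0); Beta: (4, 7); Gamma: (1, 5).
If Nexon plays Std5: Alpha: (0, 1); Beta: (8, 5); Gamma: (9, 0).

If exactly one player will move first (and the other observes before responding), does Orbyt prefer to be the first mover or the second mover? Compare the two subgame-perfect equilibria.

If Nexon leads: Orbyt's best replies are Std1→Gamma, Std2→Beta, Std3→Alpha, Std4→Beta, Std5→Beta; Nexon's induced payoffs 1, 3, 2, 4, 8; outcome (Std5, Beta), payoffs (8, 5).
If Orbyt leads: Nexon's best replies are Alpha→Std1, Beta→Std5, Gamma→Std5; Orbyt's induced payoffs 7, 5, 0; outcome (Std1, Alpha), payoffs (4, 7).
Orbyt gets 7 moving first and 5 moving second, so Orbyt prefers to move first.

first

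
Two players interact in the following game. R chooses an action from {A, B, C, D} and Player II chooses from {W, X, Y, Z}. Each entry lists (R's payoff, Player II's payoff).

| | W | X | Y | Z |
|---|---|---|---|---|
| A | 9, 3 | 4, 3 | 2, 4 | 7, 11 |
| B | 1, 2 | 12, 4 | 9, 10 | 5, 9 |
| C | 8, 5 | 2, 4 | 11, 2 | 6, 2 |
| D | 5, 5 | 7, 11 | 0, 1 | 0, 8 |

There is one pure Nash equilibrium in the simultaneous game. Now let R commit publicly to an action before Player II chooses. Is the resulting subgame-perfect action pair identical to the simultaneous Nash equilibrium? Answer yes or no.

Work backward from Player II's decision.
- A: Player II compares 3, 3, 4, 11 and picks Z; R would get 7.
- B: Player II compares 2, 4, 10, 9 and picks Y; R would get 9.
- C: Player II compares 5, 4, 2, 2 and picks W; R would get 8.
- D: Player II compares 5, 11, 1, 8 and picks X; R would get 7.
Among 7, 9, 8, 7, the best is 9 at B. Subgame-perfect outcome: (B, Y) with payoffs (9, 10).
For the simultaneous game, intersect best replies.
R's best replies: W→A; X→B; Y→C; Z→A.
Player II's best replies: A→Z; B→Y; C→W; D→X.
Only (A, Z) has each player best-responding; Nash payoffs (7, 11).
Sequential outcome (B, Y) differs from the Nash profile (A, Z).

no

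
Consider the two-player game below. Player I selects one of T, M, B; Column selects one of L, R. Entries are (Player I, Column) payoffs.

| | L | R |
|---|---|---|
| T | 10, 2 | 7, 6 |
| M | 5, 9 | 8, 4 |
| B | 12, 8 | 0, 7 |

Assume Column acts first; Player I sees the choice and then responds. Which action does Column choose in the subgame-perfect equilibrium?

L

Player I best-responds to each possible Column move:
- L: Player I compares 10, 5, 12 and picks B; Column would get 8.
- R: Player I compares 7, 8, 0 and picks M; Column would get 4.
Among 8, 4, the best is 8 at L. Subgame-perfect outcome: (B, L) with payoffs (12, 8).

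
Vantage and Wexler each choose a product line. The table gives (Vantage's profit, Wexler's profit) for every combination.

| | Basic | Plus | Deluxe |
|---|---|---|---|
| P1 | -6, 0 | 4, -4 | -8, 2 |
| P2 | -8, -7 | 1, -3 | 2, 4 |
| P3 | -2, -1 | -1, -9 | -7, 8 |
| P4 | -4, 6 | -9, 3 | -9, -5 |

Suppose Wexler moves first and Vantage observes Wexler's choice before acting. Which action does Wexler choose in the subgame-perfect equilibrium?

Deluxe

Backward induction with Wexler moving first.
- Basic: Vantage compares -6, -8, -2, -4 and picks P3; Wexler would get -1.
- Plus: Vantage compares 4, 1, -1, -9 and picks P1; Wexler would get -4.
- Deluxe: Vantage compares -8, 2, -7, -9 and picks P2; Wexler would get 4.
Wexler's induced payoffs are -1, -4, 4, so Wexler commits to Deluxe. Subgame-perfect outcome: (P2, Deluxe) with payoffs (2, 4).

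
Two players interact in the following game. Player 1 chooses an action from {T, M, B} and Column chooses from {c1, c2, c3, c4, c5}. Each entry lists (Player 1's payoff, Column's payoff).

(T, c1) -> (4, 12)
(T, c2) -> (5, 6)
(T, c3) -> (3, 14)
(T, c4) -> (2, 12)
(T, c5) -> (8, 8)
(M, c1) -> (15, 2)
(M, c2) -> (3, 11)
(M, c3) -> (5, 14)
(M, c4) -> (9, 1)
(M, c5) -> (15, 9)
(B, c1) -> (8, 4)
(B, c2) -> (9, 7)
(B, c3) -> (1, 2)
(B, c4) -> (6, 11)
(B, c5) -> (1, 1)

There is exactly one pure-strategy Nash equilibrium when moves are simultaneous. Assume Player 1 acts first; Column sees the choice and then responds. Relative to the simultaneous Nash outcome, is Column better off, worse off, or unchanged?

worse off

Backward induction with Player 1 moving first.
- T: BR = c3, leader payoff 3.
- M: BR = c3, leader payoff 5.
- B: BR = c4, leader payoff 6.
Among 3, 5, 6, the best is 6 at B. Subgame-perfect outcome: (B, c4) with payoffs (6, 11).
Under simultaneous play:
Player 1's best replies: c1→M; c2→B; c3→M; c4→M; c5→M.
Column's best replies: T→c3; M→c3; B→c4.
Only (M, c3) has each player best-responding; Nash payoffs (5, 14).
Column earns 11 sequentially versus 14 at the Nash outcome: worse off.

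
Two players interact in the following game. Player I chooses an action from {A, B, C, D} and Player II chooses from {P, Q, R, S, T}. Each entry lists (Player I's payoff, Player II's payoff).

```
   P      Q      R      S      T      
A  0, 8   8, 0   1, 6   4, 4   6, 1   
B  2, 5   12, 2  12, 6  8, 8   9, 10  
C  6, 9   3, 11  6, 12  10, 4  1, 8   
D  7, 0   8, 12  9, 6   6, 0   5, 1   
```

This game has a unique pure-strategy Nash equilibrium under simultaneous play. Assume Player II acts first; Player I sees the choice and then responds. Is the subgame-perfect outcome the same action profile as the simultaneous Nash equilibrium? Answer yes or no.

yes

Solve by backward induction (Player II leads).
- P: BR = D, leader payoff 0.
- Q: BR = B, leader payoff 2.
- R: BR = B, leader payoff 6.
- S: BR = C, leader payoff 4.
- T: BR = B, leader payoff 10.
Among 0, 2, 6, 4, 10, the best is 10 at T. Subgame-perfect outcome: (B, T) with payoffs (9, 10).
Under simultaneous play:
Player I's best replies: P→D; Q→B; R→B; S→C; T→B.
Player II's best replies: A→P; B→T; C→R; D→Q.
Only (B, T) has each player best-responding; Nash payoffs (9, 10).
Sequential outcome (B, T) coincides with the Nash profile (B, T).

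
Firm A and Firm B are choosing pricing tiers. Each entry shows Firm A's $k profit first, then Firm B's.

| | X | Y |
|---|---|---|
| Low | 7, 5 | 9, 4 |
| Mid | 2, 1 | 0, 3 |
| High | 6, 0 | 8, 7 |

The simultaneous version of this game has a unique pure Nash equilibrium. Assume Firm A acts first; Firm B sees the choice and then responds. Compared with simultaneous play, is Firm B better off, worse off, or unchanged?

better off

Solve by backward induction (Firm A leads).
- Low → Firm B plays X (best of 5, 4); Firm A gets 7.
- Mid → Firm B plays Y (best of 1, 3); Firm A gets 0.
- High → Firm B plays Y (best of 0, 7); Firm A gets 8.
Maximizing over 7, 0, 8, Firm A chooses High. Subgame-perfect outcome: (High, Y) with payoffs (8, 7).
Under simultaneous play:
Firm A's best replies: X→Low; Y→Low.
Firm B's best replies: Low→X; Mid→Y; High→Y.
Only (Low, X) has each player best-responding; Nash payoffs (7, 5).
Firm B earns 7 sequentially versus 5 at the Nash outcome: better off.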